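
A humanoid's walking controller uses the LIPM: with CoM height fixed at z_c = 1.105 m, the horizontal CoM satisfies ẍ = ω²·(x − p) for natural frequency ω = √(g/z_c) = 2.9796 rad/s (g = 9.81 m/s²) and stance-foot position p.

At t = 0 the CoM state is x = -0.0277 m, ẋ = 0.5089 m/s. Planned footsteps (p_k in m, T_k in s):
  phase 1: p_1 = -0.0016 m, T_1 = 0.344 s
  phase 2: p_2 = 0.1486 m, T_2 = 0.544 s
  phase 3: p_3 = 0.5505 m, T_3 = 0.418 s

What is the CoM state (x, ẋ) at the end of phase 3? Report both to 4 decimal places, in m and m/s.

phase 1: p=-0.0016, T=0.344, ωT=1.024982, cosh=1.572925, sinh=1.214122; start (x,ẋ)=(-0.027700, 0.508900) → end (x,ẋ)=(0.164712, 0.706042)
phase 2: p=0.1486, T=0.544, ωT=1.620902, cosh=2.627686, sinh=2.429966; start (x,ẋ)=(0.164712, 0.706042) → end (x,ẋ)=(0.766740, 1.971915)
phase 3: p=0.5505, T=0.418, ωT=1.245473, cosh=1.881191, sinh=1.593386; start (x,ẋ)=(0.766740, 1.971915) → end (x,ẋ)=(2.011799, 4.736179)

x = 2.0118, ẋ = 4.7362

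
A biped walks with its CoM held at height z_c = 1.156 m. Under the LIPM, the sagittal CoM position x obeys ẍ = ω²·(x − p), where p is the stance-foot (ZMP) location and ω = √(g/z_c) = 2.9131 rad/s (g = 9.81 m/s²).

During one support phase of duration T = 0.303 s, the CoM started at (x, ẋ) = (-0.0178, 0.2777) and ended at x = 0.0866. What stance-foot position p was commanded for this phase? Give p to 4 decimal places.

ωT = 2.9131·0.303 = 0.882669; cosh(ωT) = 1.415510, sinh(ωT) = 1.001833
x(T) = p + (x₀−p)·cosh(ωT) + (ẋ₀/ω)·sinh(ωT) ⇒ p·(1 − cosh) = x(T) − x₀·cosh − (ẋ₀/ω)·sinh
numerator   = 0.0866 − (-0.0178)·1.415510 − (0.2777/2.9131)·1.001833 = 0.016293
denominator = 1 − 1.415510 = -0.415510
p = 0.016293 / -0.415510 = -0.0392

p = -0.0392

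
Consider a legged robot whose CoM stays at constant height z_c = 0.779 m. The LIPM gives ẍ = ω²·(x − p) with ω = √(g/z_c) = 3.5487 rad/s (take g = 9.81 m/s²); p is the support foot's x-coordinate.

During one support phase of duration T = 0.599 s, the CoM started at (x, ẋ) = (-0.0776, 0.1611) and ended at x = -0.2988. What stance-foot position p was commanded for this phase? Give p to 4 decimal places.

ωT = 3.5487·0.599 = 2.125671; cosh(ωT) = 4.248936, sinh(ωT) = 4.129584
x(T) = p + (x₀−p)·cosh(ωT) + (ẋ₀/ω)·sinh(ωT) ⇒ p·(1 − cosh) = x(T) − x₀·cosh − (ẋ₀/ω)·sinh
numerator   = -0.2988 − (-0.0776)·4.248936 − (0.1611/3.5487)·4.129584 = -0.156553
denominator = 1 − 4.248936 = -3.248936
p = -0.156553 / -3.248936 = 0.0482

p = 0.0482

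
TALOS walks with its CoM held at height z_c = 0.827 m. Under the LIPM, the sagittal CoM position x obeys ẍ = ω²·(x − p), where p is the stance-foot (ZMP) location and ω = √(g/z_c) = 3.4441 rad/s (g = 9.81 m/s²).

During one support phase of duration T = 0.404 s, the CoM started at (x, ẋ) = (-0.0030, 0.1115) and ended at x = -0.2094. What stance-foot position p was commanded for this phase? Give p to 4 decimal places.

p = 0.2327

ωT = 3.4441·0.404 = 1.391416; cosh(ωT) = 2.134632, sinh(ωT) = 1.885909
x(T) = p + (x₀−p)·cosh(ωT) + (ẋ₀/ω)·sinh(ωT) ⇒ p·(1 − cosh) = x(T) − x₀·cosh − (ẋ₀/ω)·sinh
numerator   = -0.2094 − (-0.0030)·2.134632 − (0.1115/3.4441)·1.885909 = -0.264051
denominator = 1 − 2.134632 = -1.134632
p = -0.264051 / -1.134632 = 0.2327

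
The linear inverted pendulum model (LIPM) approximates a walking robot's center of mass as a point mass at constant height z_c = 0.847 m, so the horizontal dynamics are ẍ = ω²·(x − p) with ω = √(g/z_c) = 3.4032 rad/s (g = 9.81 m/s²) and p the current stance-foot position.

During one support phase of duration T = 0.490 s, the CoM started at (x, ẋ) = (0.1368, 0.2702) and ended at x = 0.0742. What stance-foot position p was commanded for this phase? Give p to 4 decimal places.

ωT = 3.4032·0.490 = 1.667568; cosh(ωT) = 2.743985, sinh(ωT) = 2.555279
x(T) = p + (x₀−p)·cosh(ωT) + (ẋ₀/ω)·sinh(ωT) ⇒ p·(1 − cosh) = x(T) − x₀·cosh − (ẋ₀/ω)·sinh
numerator   = 0.0742 − (0.1368)·2.743985 − (0.2702/3.4032)·2.555279 = -0.504056
denominator = 1 − 2.743985 = -1.743985
p = -0.504056 / -1.743985 = 0.2890

p = 0.2890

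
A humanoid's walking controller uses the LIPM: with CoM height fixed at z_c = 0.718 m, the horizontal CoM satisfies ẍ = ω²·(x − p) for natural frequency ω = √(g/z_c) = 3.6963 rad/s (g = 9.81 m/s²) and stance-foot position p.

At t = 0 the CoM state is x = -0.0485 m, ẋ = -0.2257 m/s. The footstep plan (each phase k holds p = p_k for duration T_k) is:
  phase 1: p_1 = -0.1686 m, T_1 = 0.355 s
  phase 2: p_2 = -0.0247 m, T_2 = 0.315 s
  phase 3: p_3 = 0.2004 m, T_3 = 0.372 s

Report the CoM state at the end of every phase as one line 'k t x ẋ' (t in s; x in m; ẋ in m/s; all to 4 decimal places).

phase 1: p=-0.1686, T=0.355, ωT=1.312186, cosh=1.991758, sinh=1.722528; start (x,ẋ)=(-0.048500, -0.225700) → end (x,ẋ)=(-0.034569, 0.315134)
phase 2: p=-0.0247, T=0.315, ωT=1.164335, cosh=1.757960, sinh=1.445830; start (x,ẋ)=(-0.034569, 0.315134) → end (x,ẋ)=(0.081217, 0.501250)
phase 3: p=0.2004, T=0.372, ωT=1.375024, cosh=2.104002, sinh=1.851168; start (x,ẋ)=(0.081217, 0.501250) → end (x,ẋ)=(0.200673, 0.239126)

1 0.3550 -0.0346 0.3151
2 0.6700 0.0812 0.5013
3 1.0420 0.2007 0.2391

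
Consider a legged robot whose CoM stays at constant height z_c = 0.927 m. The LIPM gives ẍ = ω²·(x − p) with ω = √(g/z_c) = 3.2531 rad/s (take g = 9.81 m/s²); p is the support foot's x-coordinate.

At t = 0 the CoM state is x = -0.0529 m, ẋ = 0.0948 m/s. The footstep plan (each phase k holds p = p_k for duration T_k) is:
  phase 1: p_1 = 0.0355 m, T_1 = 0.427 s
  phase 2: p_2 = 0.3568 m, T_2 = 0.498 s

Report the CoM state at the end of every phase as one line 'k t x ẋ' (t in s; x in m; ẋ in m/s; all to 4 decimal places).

1 0.4270 -0.0980 -0.3390
2 0.9250 -1.0903 -4.4818

phase 1: p=0.0355, T=0.427, ωT=1.389074, cosh=2.130219, sinh=1.880913; start (x,ẋ)=(-0.052900, 0.094800) → end (x,ẋ)=(-0.097999, -0.338957)
phase 2: p=0.3568, T=0.498, ωT=1.620044, cosh=2.625601, sinh=2.427711; start (x,ẋ)=(-0.097999, -0.338957) → end (x,ẋ)=(-1.090276, -4.481779)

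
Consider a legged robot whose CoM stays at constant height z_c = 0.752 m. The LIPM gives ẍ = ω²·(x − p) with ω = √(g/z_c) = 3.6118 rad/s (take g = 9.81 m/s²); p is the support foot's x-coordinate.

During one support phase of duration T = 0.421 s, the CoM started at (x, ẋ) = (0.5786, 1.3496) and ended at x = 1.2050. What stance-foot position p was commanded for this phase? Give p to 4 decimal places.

ωT = 3.6118·0.421 = 1.520568; cosh(ωT) = 2.396705, sinh(ωT) = 2.178117
x(T) = p + (x₀−p)·cosh(ωT) + (ẋ₀/ω)·sinh(ωT) ⇒ p·(1 − cosh) = x(T) − x₀·cosh − (ẋ₀/ω)·sinh
numerator   = 1.2050 − (0.5786)·2.396705 − (1.3496/3.6118)·2.178117 = -0.995618
denominator = 1 − 2.396705 = -1.396705
p = -0.995618 / -1.396705 = 0.7128

p = 0.7128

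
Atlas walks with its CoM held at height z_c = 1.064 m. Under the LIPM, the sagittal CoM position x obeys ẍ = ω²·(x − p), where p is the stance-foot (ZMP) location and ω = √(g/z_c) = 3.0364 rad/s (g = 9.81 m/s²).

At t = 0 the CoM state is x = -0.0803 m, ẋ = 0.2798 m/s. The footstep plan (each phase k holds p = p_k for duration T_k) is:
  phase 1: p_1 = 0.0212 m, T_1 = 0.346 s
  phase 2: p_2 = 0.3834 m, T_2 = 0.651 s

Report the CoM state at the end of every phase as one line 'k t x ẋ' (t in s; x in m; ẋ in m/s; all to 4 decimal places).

1 0.3460 -0.0260 0.0622
2 0.9970 -1.0502 -4.1722

phase 1: p=0.0212, T=0.346, ωT=1.050594, cosh=1.604540, sinh=1.254810; start (x,ẋ)=(-0.080300, 0.279800) → end (x,ẋ)=(-0.026032, 0.062225)
phase 2: p=0.3834, T=0.651, ωT=1.976696, cosh=3.678691, sinh=3.540165; start (x,ẋ)=(-0.026032, 0.062225) → end (x,ẋ)=(-1.050225, -4.172223)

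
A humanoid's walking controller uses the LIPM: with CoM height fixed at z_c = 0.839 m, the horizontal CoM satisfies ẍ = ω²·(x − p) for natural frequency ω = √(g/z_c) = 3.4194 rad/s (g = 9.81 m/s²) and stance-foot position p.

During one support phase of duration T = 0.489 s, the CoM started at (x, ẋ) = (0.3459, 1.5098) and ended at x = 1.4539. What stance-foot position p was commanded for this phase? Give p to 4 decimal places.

ωT = 3.4194·0.489 = 1.672087; cosh(ωT) = 2.755559, sinh(ωT) = 2.567705
x(T) = p + (x₀−p)·cosh(ωT) + (ẋ₀/ω)·sinh(ωT) ⇒ p·(1 − cosh) = x(T) − x₀·cosh − (ẋ₀/ω)·sinh
numerator   = 1.4539 − (0.3459)·2.755559 − (1.5098/3.4194)·2.567705 = -0.632991
denominator = 1 − 2.755559 = -1.755559
p = -0.632991 / -1.755559 = 0.3606

p = 0.3606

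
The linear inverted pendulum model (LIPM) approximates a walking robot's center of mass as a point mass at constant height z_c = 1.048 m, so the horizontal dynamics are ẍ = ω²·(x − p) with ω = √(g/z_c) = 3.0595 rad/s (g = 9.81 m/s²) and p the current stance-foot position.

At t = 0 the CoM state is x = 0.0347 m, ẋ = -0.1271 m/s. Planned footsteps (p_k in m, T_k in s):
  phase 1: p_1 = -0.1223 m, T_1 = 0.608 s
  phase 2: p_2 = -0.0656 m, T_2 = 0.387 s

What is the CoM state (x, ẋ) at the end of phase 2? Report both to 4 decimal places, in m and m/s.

x = 1.0497, ẋ = 3.4365

phase 1: p=-0.1223, T=0.608, ωT=1.860176, cosh=3.290256, sinh=3.134611; start (x,ẋ)=(0.034700, -0.127100) → end (x,ẋ)=(0.264050, 1.087492)
phase 2: p=-0.0656, T=0.387, ωT=1.184027, cosh=1.786774, sinh=1.480730; start (x,ẋ)=(0.264050, 1.087492) → end (x,ẋ)=(1.049732, 3.436514)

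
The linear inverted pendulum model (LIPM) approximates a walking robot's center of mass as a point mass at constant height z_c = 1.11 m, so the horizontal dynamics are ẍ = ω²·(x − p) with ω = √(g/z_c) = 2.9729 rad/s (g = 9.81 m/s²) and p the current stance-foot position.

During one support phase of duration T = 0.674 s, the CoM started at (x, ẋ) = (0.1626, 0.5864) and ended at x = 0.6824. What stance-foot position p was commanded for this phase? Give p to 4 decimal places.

ωT = 2.9729·0.674 = 2.003735; cosh(ωT) = 3.775767, sinh(ωT) = 3.640936
x(T) = p + (x₀−p)·cosh(ωT) + (ẋ₀/ω)·sinh(ωT) ⇒ p·(1 − cosh) = x(T) − x₀·cosh − (ẋ₀/ω)·sinh
numerator   = 0.6824 − (0.1626)·3.775767 − (0.5864/2.9729)·3.640936 = -0.649709
denominator = 1 − 3.775767 = -2.775767
p = -0.649709 / -2.775767 = 0.2341

p = 0.2341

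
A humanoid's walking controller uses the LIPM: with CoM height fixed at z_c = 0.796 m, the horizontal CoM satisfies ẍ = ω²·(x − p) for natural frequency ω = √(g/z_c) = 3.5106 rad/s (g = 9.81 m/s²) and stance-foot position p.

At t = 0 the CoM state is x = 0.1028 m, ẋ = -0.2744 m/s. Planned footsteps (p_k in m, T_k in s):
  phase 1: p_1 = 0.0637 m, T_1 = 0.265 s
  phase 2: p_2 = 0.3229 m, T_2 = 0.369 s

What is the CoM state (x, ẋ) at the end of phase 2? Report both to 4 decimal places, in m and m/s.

phase 1: p=0.0637, T=0.265, ωT=0.930309, cosh=1.464862, sinh=1.070430; start (x,ẋ)=(0.102800, -0.274400) → end (x,ẋ)=(0.037308, -0.255026)
phase 2: p=0.3229, T=0.369, ωT=1.295411, cosh=1.963142, sinh=1.689357; start (x,ẋ)=(0.037308, -0.255026) → end (x,ẋ)=(-0.360481, -2.194401)

x = -0.3605, ẋ = -2.1944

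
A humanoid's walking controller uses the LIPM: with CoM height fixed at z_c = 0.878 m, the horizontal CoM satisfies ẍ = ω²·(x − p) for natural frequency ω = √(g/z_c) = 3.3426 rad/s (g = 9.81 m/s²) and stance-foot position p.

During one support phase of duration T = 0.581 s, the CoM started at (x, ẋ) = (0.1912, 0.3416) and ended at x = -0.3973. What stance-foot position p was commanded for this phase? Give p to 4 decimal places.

ωT = 3.3426·0.581 = 1.942051; cosh(ωT) = 3.558222, sinh(ωT) = 3.414813
x(T) = p + (x₀−p)·cosh(ωT) + (ẋ₀/ω)·sinh(ωT) ⇒ p·(1 − cosh) = x(T) − x₀·cosh − (ẋ₀/ω)·sinh
numerator   = -0.3973 − (0.1912)·3.558222 − (0.3416/3.3426)·3.414813 = -1.426612
denominator = 1 − 3.558222 = -2.558222
p = -1.426612 / -2.558222 = 0.5577

p = 0.5577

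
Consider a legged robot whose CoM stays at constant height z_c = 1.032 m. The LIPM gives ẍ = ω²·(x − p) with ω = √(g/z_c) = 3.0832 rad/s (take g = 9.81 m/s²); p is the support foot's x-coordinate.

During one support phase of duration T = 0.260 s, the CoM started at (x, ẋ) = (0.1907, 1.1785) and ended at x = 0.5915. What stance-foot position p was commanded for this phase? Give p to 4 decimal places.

ωT = 3.0832·0.260 = 0.801632; cosh(ωT) = 1.338886, sinh(ωT) = 0.890290
x(T) = p + (x₀−p)·cosh(ωT) + (ẋ₀/ω)·sinh(ωT) ⇒ p·(1 − cosh) = x(T) − x₀·cosh − (ẋ₀/ω)·sinh
numerator   = 0.5915 − (0.1907)·1.338886 − (1.1785/3.0832)·0.890290 = -0.004124
denominator = 1 − 1.338886 = -0.338886
p = -0.004124 / -0.338886 = 0.0122

p = 0.0122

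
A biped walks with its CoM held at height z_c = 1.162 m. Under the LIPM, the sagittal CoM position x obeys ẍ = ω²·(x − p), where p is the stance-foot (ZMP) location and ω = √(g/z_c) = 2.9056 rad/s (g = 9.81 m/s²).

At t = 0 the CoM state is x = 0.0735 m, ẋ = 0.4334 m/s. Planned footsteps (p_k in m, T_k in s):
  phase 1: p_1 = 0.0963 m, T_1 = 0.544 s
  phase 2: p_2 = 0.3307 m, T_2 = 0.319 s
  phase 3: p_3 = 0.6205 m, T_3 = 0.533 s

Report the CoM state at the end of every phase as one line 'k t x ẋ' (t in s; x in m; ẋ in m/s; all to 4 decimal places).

phase 1: p=0.0963, T=0.544, ωT=1.580646, cosh=2.531969, sinh=2.326127; start (x,ẋ)=(0.073500, 0.433400) → end (x,ẋ)=(0.385537, 0.943255)
phase 2: p=0.3307, T=0.319, ωT=0.926886, cosh=1.461207, sinh=1.065423; start (x,ẋ)=(0.385537, 0.943255) → end (x,ẋ)=(0.756700, 1.548048)
phase 3: p=0.6205, T=0.533, ωT=1.548685, cosh=2.458903, sinh=2.246375; start (x,ẋ)=(0.756700, 1.548048) → end (x,ẋ)=(2.152227, 4.695483)

1 0.5440 0.3855 0.9433
2 0.8630 0.7567 1.5480
3 1.3960 2.1522 4.6955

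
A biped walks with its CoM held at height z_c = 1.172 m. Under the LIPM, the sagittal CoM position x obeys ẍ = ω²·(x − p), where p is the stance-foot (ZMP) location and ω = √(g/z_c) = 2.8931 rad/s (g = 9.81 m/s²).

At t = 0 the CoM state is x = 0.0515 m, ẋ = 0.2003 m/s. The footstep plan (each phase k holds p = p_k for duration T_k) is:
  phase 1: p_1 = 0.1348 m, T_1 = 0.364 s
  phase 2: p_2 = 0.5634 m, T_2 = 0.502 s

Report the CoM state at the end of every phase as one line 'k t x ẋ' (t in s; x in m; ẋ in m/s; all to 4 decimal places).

phase 1: p=0.1348, T=0.364, ωT=1.053088, cosh=1.607674, sinh=1.258816; start (x,ẋ)=(0.051500, 0.200300) → end (x,ẋ)=(0.088033, 0.018649)
phase 2: p=0.5634, T=0.502, ωT=1.452336, cosh=2.253554, sinh=2.019531; start (x,ẋ)=(0.088033, 0.018649) → end (x,ẋ)=(-0.494847, -2.735403)

1 0.3640 0.0880 0.0186
2 0.8660 -0.4948 -2.7354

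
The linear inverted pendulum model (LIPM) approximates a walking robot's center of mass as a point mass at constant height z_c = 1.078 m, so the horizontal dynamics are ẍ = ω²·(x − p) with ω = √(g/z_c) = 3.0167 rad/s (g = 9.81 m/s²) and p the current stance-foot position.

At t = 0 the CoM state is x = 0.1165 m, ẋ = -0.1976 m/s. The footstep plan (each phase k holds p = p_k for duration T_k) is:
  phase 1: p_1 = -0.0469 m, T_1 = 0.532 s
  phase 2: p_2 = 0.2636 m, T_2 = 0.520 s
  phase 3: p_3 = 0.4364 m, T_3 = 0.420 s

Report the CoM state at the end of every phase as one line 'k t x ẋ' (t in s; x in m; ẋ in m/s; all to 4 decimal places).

1 0.5320 0.2197 0.6656
2 1.0520 0.6603 1.3630
3 1.4720 1.6038 3.7154

phase 1: p=-0.0469, T=0.532, ωT=1.604884, cosh=2.589098, sinh=2.388186; start (x,ẋ)=(0.116500, -0.197600) → end (x,ẋ)=(0.219728, 0.665600)
phase 2: p=0.2636, T=0.520, ωT=1.568684, cosh=2.504323, sinh=2.296004; start (x,ẋ)=(0.219728, 0.665600) → end (x,ẋ)=(0.660316, 1.363001)
phase 3: p=0.4364, T=0.420, ωT=1.267014, cosh=1.915954, sinh=1.634282; start (x,ẋ)=(0.660316, 1.363001) → end (x,ẋ)=(1.603811, 3.715383)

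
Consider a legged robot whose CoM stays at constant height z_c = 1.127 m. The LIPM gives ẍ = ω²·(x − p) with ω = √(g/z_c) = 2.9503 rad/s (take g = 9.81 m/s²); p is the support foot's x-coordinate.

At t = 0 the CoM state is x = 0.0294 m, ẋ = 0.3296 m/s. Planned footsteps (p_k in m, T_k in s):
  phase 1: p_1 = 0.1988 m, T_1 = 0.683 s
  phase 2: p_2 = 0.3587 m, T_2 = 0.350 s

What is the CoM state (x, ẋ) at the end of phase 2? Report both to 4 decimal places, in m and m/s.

x = -0.5085, ẋ = -2.3513

phase 1: p=0.1988, T=0.683, ωT=2.015055, cosh=3.817226, sinh=3.683913; start (x,ẋ)=(0.029400, 0.329600) → end (x,ẋ)=(-0.036281, -0.582991)
phase 2: p=0.3587, T=0.350, ωT=1.032605, cosh=1.582225, sinh=1.226147; start (x,ẋ)=(-0.036281, -0.582991) → end (x,ẋ)=(-0.508540, -2.351267)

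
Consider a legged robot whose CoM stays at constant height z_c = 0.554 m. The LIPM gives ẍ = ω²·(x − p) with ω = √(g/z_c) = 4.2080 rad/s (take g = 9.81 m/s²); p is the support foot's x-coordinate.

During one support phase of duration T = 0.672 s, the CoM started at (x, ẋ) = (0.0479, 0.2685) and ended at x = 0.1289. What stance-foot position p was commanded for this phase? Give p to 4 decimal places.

p = 0.1089

ωT = 4.2080·0.672 = 2.827776; cosh(ωT) = 8.483480, sinh(ωT) = 8.424336
x(T) = p + (x₀−p)·cosh(ωT) + (ẋ₀/ω)·sinh(ωT) ⇒ p·(1 − cosh) = x(T) − x₀·cosh − (ẋ₀/ω)·sinh
numerator   = 0.1289 − (0.0479)·8.483480 − (0.2685/4.2080)·8.424336 = -0.814991
denominator = 1 − 8.483480 = -7.483480
p = -0.814991 / -7.483480 = 0.1089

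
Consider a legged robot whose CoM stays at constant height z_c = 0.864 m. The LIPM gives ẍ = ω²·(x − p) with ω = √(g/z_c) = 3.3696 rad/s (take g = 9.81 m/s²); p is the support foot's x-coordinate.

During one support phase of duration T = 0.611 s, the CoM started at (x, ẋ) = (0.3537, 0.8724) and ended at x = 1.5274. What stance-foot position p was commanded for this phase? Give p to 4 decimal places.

p = 0.2948

ωT = 3.3696·0.611 = 2.058826; cosh(ωT) = 3.982182, sinh(ωT) = 3.854579
x(T) = p + (x₀−p)·cosh(ωT) + (ẋ₀/ω)·sinh(ωT) ⇒ p·(1 − cosh) = x(T) − x₀·cosh − (ẋ₀/ω)·sinh
numerator   = 1.5274 − (0.3537)·3.982182 − (0.8724/3.3696)·3.854579 = -0.879060
denominator = 1 − 3.982182 = -2.982182
p = -0.879060 / -2.982182 = 0.2948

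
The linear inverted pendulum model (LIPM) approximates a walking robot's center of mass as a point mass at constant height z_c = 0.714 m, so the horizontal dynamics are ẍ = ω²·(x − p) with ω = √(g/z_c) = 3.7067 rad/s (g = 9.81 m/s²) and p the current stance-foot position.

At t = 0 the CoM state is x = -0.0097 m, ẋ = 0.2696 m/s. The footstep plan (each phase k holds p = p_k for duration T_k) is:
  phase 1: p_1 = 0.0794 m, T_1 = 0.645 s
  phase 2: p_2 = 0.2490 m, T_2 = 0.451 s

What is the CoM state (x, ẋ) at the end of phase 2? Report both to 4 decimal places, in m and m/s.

x = -0.6952, ẋ = -3.3715

phase 1: p=0.0794, T=0.645, ωT=2.390821, cosh=5.507009, sinh=5.415454; start (x,ẋ)=(-0.009700, 0.269600) → end (x,ẋ)=(-0.017391, -0.303856)
phase 2: p=0.2490, T=0.451, ωT=1.671722, cosh=2.754622, sinh=2.566699; start (x,ẋ)=(-0.017391, -0.303856) → end (x,ẋ)=(-0.695212, -3.371452)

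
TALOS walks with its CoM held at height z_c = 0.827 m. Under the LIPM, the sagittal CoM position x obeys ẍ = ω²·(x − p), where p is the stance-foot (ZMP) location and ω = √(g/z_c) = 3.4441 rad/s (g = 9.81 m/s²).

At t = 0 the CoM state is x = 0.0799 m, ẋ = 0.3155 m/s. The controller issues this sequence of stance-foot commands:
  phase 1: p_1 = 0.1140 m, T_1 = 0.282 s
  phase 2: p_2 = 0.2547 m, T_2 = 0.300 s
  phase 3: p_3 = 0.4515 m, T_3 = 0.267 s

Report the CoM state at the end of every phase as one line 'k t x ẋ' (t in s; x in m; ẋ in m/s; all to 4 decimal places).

1 0.2820 0.1661 0.3435
2 0.5820 0.2369 0.1695
3 0.8490 0.1915 -0.5332

phase 1: p=0.1140, T=0.282, ωT=0.971236, cosh=1.509911, sinh=1.131296; start (x,ẋ)=(0.079900, 0.315500) → end (x,ẋ)=(0.166145, 0.343513)
phase 2: p=0.2547, T=0.300, ωT=1.033230, cosh=1.582992, sinh=1.227136; start (x,ẋ)=(0.166145, 0.343513) → end (x,ẋ)=(0.236913, 0.169514)
phase 3: p=0.4515, T=0.267, ωT=0.919575, cosh=1.453456, sinh=1.054767; start (x,ẋ)=(0.236913, 0.169514) → end (x,ẋ)=(0.191521, -0.533155)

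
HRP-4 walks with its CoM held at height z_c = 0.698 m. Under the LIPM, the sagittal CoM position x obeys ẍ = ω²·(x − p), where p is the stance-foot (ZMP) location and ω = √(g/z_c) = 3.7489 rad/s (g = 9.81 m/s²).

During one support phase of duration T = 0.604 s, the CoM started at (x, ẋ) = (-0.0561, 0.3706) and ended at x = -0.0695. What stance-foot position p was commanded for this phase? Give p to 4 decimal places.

ωT = 3.7489·0.604 = 2.264336; cosh(ωT) = 4.864313, sinh(ωT) = 4.760414
x(T) = p + (x₀−p)·cosh(ωT) + (ẋ₀/ω)·sinh(ωT) ⇒ p·(1 − cosh) = x(T) − x₀·cosh − (ẋ₀/ω)·sinh
numerator   = -0.0695 − (-0.0561)·4.864313 − (0.3706/3.7489)·4.760414 = -0.267206
denominator = 1 − 4.864313 = -3.864313
p = -0.267206 / -3.864313 = 0.0691

p = 0.0691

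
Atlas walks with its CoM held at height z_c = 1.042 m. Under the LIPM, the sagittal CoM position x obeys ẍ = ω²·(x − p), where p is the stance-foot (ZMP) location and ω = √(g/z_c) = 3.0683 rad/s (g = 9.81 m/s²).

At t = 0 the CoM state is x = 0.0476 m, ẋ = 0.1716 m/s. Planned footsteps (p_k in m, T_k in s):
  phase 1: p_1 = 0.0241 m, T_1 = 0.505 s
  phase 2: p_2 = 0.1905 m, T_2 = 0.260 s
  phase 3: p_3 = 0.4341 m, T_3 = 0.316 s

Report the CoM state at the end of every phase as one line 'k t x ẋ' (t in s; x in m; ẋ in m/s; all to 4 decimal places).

phase 1: p=0.0241, T=0.505, ωT=1.549492, cosh=2.460715, sinh=2.248360; start (x,ẋ)=(0.047600, 0.171600) → end (x,ẋ)=(0.207670, 0.584377)
phase 2: p=0.1905, T=0.260, ωT=0.797758, cosh=1.335447, sinh=0.885110; start (x,ẋ)=(0.207670, 0.584377) → end (x,ẋ)=(0.382005, 0.827035)
phase 3: p=0.4341, T=0.316, ωT=0.969583, cosh=1.508043, sinh=1.128801; start (x,ẋ)=(0.382005, 0.827035) → end (x,ẋ)=(0.659797, 1.066771)

1 0.5050 0.2077 0.5844
2 0.7650 0.3820 0.8270
3 1.0810 0.6598 1.0668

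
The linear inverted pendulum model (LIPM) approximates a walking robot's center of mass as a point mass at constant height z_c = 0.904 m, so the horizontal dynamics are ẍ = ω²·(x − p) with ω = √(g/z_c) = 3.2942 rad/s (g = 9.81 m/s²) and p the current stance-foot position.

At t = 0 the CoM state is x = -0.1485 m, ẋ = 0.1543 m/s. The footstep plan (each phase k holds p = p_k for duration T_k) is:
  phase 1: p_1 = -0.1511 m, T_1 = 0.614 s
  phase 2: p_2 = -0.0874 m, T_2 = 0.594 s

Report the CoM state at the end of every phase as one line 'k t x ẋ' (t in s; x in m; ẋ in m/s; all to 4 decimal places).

phase 1: p=-0.1511, T=0.614, ωT=2.022639, cosh=3.845275, sinh=3.712969; start (x,ẋ)=(-0.148500, 0.154300) → end (x,ẋ)=(0.032813, 0.625127)
phase 2: p=-0.0874, T=0.594, ωT=1.956755, cosh=3.608821, sinh=3.467505; start (x,ẋ)=(0.032813, 0.625127) → end (x,ẋ)=(1.004441, 3.629121)

1 0.6140 0.0328 0.6251
2 1.2080 1.0044 3.6291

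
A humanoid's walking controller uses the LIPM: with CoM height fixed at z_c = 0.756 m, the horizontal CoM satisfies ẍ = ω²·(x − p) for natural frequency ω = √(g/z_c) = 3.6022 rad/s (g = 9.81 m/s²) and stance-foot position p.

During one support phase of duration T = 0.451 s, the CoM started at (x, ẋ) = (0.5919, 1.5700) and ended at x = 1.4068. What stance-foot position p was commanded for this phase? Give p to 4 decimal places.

ωT = 3.6022·0.451 = 1.624592; cosh(ωT) = 2.636670, sinh(ωT) = 2.439678
x(T) = p + (x₀−p)·cosh(ωT) + (ẋ₀/ω)·sinh(ωT) ⇒ p·(1 − cosh) = x(T) − x₀·cosh − (ẋ₀/ω)·sinh
numerator   = 1.4068 − (0.5919)·2.636670 − (1.5700/3.6022)·2.439678 = -1.217166
denominator = 1 − 2.636670 = -1.636670
p = -1.217166 / -1.636670 = 0.7437

p = 0.7437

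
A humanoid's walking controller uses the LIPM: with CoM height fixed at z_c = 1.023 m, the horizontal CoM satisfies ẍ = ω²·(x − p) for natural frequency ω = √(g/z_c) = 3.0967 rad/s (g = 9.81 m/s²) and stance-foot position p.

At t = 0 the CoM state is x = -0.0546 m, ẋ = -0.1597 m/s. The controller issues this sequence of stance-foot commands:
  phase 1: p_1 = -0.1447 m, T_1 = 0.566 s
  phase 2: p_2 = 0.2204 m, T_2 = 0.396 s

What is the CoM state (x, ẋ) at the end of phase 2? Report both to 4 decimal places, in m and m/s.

x = -0.0729, ẋ = -0.5988

phase 1: p=-0.1447, T=0.566, ωT=1.752732, cosh=2.971823, sinh=2.798524; start (x,ẋ)=(-0.054600, -0.159700) → end (x,ẋ)=(-0.021261, 0.306223)
phase 2: p=0.2204, T=0.396, ωT=1.226293, cosh=1.850975, sinh=1.557597; start (x,ẋ)=(-0.021261, 0.306223) → end (x,ẋ)=(-0.072883, -0.598820)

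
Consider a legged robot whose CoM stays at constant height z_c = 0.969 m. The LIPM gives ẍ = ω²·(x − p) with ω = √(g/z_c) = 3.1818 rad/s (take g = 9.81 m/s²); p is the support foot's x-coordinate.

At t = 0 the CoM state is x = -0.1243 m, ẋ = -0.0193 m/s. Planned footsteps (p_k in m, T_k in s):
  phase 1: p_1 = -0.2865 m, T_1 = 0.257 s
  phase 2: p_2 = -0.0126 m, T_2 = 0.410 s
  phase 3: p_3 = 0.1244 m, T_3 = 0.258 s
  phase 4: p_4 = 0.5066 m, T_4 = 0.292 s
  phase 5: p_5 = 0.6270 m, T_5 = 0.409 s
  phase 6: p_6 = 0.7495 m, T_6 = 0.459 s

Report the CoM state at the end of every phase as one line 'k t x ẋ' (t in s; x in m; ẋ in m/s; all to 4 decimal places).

1 0.2570 -0.0725 0.4445
2 0.6670 0.1074 0.5541
3 0.9250 0.2609 0.7019
4 1.2170 0.3827 0.1918
5 1.6260 0.2475 -0.9437
6 2.0850 -0.9944 -5.3971

phase 1: p=-0.2865, T=0.257, ωT=0.817723, cosh=1.353385, sinh=0.911950; start (x,ẋ)=(-0.124300, -0.019300) → end (x,ẋ)=(-0.072513, 0.444526)
phase 2: p=-0.0126, T=0.410, ωT=1.304538, cosh=1.978642, sinh=1.707344; start (x,ẋ)=(-0.072513, 0.444526) → end (x,ẋ)=(0.107386, 0.554087)
phase 3: p=0.1244, T=0.258, ωT=0.820904, cosh=1.356294, sinh=0.916260; start (x,ẋ)=(0.107386, 0.554087) → end (x,ẋ)=(0.260884, 0.701902)
phase 4: p=0.5066, T=0.292, ωT=0.929086, cosh=1.463554, sinh=1.068639; start (x,ẋ)=(0.260884, 0.701902) → end (x,ẋ)=(0.382721, 0.191787)
phase 5: p=0.6270, T=0.409, ωT=1.301356, cosh=1.973219, sinh=1.701057; start (x,ẋ)=(0.382721, 0.191787) → end (x,ẋ)=(0.247518, -0.943701)
phase 6: p=0.7495, T=0.459, ωT=1.460446, cosh=2.270007, sinh=2.037874; start (x,ẋ)=(0.247518, -0.943701) → end (x,ẋ)=(-0.994423, -5.397113)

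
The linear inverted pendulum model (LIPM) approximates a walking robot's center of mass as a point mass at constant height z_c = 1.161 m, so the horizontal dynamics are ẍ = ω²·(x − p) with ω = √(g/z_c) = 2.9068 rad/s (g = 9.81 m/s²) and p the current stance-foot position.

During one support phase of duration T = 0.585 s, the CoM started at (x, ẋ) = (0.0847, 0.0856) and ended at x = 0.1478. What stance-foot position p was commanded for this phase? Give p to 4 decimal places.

p = 0.0928

ωT = 2.9068·0.585 = 1.700478; cosh(ωT) = 2.829580, sinh(ωT) = 2.646984
x(T) = p + (x₀−p)·cosh(ωT) + (ẋ₀/ω)·sinh(ωT) ⇒ p·(1 − cosh) = x(T) − x₀·cosh − (ẋ₀/ω)·sinh
numerator   = 0.1478 − (0.0847)·2.829580 − (0.0856/2.9068)·2.646984 = -0.169814
denominator = 1 − 2.829580 = -1.829580
p = -0.169814 / -1.829580 = 0.0928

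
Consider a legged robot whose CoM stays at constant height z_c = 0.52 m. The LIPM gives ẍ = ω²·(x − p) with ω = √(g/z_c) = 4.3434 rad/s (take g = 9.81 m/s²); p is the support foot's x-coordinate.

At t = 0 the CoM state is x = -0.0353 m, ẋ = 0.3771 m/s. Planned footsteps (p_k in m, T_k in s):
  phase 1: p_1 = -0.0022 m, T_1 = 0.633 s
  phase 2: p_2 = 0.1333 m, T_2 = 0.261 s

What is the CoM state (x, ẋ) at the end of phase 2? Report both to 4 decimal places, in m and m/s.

x = 1.2044, ẋ = 4.8523

phase 1: p=-0.0022, T=0.633, ωT=2.749372, cosh=7.848391, sinh=7.784423; start (x,ẋ)=(-0.035300, 0.377100) → end (x,ẋ)=(0.413873, 1.840489)
phase 2: p=0.1333, T=0.261, ωT=1.133627, cosh=1.714385, sinh=1.392521; start (x,ẋ)=(0.413873, 1.840489) → end (x,ẋ)=(1.204382, 4.852287)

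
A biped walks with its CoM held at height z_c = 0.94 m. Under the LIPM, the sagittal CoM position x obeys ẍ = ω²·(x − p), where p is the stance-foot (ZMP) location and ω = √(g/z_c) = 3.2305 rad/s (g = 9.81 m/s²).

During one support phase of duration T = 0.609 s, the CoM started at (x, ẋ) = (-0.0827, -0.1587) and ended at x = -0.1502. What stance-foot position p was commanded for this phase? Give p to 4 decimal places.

ωT = 3.2305·0.609 = 1.967375; cosh(ωT) = 3.645849, sinh(ωT) = 3.506026
x(T) = p + (x₀−p)·cosh(ωT) + (ẋ₀/ω)·sinh(ωT) ⇒ p·(1 − cosh) = x(T) − x₀·cosh − (ẋ₀/ω)·sinh
numerator   = -0.1502 − (-0.0827)·3.645849 − (-0.1587/3.2305)·3.506026 = 0.323547
denominator = 1 − 3.645849 = -2.645849
p = 0.323547 / -2.645849 = -0.1223

p = -0.1223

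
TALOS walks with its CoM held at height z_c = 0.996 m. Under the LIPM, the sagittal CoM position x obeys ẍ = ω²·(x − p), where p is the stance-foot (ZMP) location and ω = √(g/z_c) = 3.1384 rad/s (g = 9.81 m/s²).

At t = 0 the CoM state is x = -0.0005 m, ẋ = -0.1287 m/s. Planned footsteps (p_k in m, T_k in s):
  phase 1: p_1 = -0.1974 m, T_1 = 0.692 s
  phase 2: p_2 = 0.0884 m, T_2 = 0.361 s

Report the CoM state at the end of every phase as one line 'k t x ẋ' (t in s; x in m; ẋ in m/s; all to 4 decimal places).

phase 1: p=-0.1974, T=0.692, ωT=2.171773, cosh=4.443900, sinh=4.329925; start (x,ẋ)=(-0.000500, -0.128700) → end (x,ẋ)=(0.500042, 2.103751)
phase 2: p=0.0884, T=0.361, ωT=1.132962, cosh=1.713459, sinh=1.391381; start (x,ẋ)=(0.500042, 2.103751) → end (x,ẋ)=(1.726410, 5.402212)

1 0.6920 0.5000 2.1038
2 1.0530 1.7264 5.4022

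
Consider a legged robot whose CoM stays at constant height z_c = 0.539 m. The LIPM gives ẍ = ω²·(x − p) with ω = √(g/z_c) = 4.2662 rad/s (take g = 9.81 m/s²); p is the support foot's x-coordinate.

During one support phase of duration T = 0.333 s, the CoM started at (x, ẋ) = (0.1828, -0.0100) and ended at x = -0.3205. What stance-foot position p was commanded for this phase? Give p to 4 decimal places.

p = 0.6017

ωT = 4.2662·0.333 = 1.420645; cosh(ωT) = 2.190673, sinh(ωT) = 1.949115
x(T) = p + (x₀−p)·cosh(ωT) + (ẋ₀/ω)·sinh(ωT) ⇒ p·(1 − cosh) = x(T) − x₀·cosh − (ẋ₀/ω)·sinh
numerator   = -0.3205 − (0.1828)·2.190673 − (-0.0100/4.2662)·1.949115 = -0.716386
denominator = 1 − 2.190673 = -1.190673
p = -0.716386 / -1.190673 = 0.6017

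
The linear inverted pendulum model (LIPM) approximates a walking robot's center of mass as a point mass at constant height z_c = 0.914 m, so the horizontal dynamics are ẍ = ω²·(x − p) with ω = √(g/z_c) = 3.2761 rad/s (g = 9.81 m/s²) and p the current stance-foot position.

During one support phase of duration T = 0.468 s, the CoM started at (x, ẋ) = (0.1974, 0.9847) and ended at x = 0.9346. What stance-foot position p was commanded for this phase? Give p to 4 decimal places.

p = 0.1459

ωT = 3.2761·0.468 = 1.533215; cosh(ωT) = 2.424444, sinh(ωT) = 2.208603
x(T) = p + (x₀−p)·cosh(ωT) + (ẋ₀/ω)·sinh(ωT) ⇒ p·(1 − cosh) = x(T) − x₀·cosh − (ẋ₀/ω)·sinh
numerator   = 0.9346 − (0.1974)·2.424444 − (0.9847/3.2761)·2.208603 = -0.207827
denominator = 1 − 2.424444 = -1.424444
p = -0.207827 / -1.424444 = 0.1459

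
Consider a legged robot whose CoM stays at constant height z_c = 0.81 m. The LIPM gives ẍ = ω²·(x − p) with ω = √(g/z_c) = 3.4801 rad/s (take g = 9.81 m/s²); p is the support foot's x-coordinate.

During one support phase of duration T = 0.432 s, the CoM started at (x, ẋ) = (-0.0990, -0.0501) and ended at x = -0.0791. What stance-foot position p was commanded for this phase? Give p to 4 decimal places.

ωT = 3.4801·0.432 = 1.503403; cosh(ωT) = 2.359670, sinh(ωT) = 2.137298
x(T) = p + (x₀−p)·cosh(ωT) + (ẋ₀/ω)·sinh(ωT) ⇒ p·(1 − cosh) = x(T) − x₀·cosh − (ẋ₀/ω)·sinh
numerator   = -0.0791 − (-0.0990)·2.359670 − (-0.0501/3.4801)·2.137298 = 0.185276
denominator = 1 − 2.359670 = -1.359670
p = 0.185276 / -1.359670 = -0.1363

p = -0.1363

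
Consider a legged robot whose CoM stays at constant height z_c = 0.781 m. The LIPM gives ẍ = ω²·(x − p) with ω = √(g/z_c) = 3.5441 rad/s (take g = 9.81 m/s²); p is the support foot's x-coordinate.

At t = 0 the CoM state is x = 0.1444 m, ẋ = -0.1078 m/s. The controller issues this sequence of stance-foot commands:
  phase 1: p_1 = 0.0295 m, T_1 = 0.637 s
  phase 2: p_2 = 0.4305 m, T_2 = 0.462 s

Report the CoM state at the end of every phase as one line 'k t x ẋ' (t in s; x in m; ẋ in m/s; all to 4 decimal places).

1 0.6370 0.4409 1.4043
2 1.0990 1.4384 3.8382

phase 1: p=0.0295, T=0.637, ωT=2.257592, cosh=4.832320, sinh=4.727718; start (x,ẋ)=(0.144400, -0.107800) → end (x,ẋ)=(0.440932, 1.404283)
phase 2: p=0.4305, T=0.462, ωT=1.637374, cosh=2.668070, sinh=2.473580; start (x,ẋ)=(0.440932, 1.404283) → end (x,ẋ)=(1.438443, 3.838178)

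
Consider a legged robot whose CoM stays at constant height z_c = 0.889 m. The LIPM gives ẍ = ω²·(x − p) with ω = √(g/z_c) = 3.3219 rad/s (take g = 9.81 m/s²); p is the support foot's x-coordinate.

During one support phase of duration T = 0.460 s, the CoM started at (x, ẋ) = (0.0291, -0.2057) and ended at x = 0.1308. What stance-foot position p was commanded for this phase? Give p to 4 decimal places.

p = -0.1391

ωT = 3.3219·0.460 = 1.528074; cosh(ωT) = 2.413122, sinh(ωT) = 2.196169
x(T) = p + (x₀−p)·cosh(ωT) + (ẋ₀/ω)·sinh(ωT) ⇒ p·(1 − cosh) = x(T) − x₀·cosh − (ẋ₀/ω)·sinh
numerator   = 0.1308 − (0.0291)·2.413122 − (-0.2057/3.3219)·2.196169 = 0.196570
denominator = 1 − 2.413122 = -1.413122
p = 0.196570 / -1.413122 = -0.1391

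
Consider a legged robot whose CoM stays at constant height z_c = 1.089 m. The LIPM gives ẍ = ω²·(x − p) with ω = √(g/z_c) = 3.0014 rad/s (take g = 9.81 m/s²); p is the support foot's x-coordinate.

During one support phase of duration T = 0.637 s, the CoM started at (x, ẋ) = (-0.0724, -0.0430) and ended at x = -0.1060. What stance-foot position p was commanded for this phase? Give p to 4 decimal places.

p = -0.0780

ωT = 3.0014·0.637 = 1.911892; cosh(ωT) = 3.456838, sinh(ωT) = 3.309038
x(T) = p + (x₀−p)·cosh(ωT) + (ẋ₀/ω)·sinh(ωT) ⇒ p·(1 − cosh) = x(T) − x₀·cosh − (ẋ₀/ω)·sinh
numerator   = -0.1060 − (-0.0724)·3.456838 − (-0.0430/3.0014)·3.309038 = 0.191683
denominator = 1 − 3.456838 = -2.456838
p = 0.191683 / -2.456838 = -0.0780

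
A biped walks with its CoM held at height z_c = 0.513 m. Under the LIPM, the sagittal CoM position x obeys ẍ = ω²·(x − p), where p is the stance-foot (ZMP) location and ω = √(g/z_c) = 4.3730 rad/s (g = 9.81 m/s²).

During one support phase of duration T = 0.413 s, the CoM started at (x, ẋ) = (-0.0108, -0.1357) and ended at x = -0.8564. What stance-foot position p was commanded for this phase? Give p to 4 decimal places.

ωT = 4.3730·0.413 = 1.806049; cosh(ωT) = 3.125327, sinh(ωT) = 2.961025
x(T) = p + (x₀−p)·cosh(ωT) + (ẋ₀/ω)·sinh(ωT) ⇒ p·(1 − cosh) = x(T) − x₀·cosh − (ẋ₀/ω)·sinh
numerator   = -0.8564 − (-0.0108)·3.125327 − (-0.1357/4.3730)·2.961025 = -0.730762
denominator = 1 − 3.125327 = -2.125327
p = -0.730762 / -2.125327 = 0.3438

p = 0.3438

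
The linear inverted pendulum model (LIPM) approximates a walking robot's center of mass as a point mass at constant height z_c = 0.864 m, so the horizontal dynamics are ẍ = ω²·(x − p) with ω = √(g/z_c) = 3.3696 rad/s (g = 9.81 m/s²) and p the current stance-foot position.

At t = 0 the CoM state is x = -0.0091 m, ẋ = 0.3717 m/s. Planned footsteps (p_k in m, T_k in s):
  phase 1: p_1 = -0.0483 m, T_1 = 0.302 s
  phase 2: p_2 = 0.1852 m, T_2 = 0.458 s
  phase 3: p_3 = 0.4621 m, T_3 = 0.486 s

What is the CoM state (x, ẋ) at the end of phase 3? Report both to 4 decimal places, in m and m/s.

phase 1: p=-0.0483, T=0.302, ωT=1.017619, cosh=1.564027, sinh=1.202573; start (x,ẋ)=(-0.009100, 0.371700) → end (x,ẋ)=(0.145665, 0.740195)
phase 2: p=0.1852, T=0.458, ωT=1.543277, cosh=2.446790, sinh=2.233110; start (x,ẋ)=(0.145665, 0.740195) → end (x,ẋ)=(0.579011, 1.513616)
phase 3: p=0.4621, T=0.486, ωT=1.637626, cosh=2.668692, sinh=2.474251; start (x,ẋ)=(0.579011, 1.513616) → end (x,ẋ)=(1.885528, 5.014092)

x = 1.8855, ẋ = 5.0141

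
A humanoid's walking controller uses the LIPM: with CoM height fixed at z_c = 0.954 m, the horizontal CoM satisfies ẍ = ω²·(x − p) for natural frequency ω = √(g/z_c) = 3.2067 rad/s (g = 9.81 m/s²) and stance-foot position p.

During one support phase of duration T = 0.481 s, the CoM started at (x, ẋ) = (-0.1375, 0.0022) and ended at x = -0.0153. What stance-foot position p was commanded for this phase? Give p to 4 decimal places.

ωT = 3.2067·0.481 = 1.542423; cosh(ωT) = 2.444884, sinh(ωT) = 2.231021
x(T) = p + (x₀−p)·cosh(ωT) + (ẋ₀/ω)·sinh(ωT) ⇒ p·(1 − cosh) = x(T) − x₀·cosh − (ẋ₀/ω)·sinh
numerator   = -0.0153 − (-0.1375)·2.444884 − (0.0022/3.2067)·2.231021 = 0.319341
denominator = 1 − 2.444884 = -1.444884
p = 0.319341 / -1.444884 = -0.2210

p = -0.2210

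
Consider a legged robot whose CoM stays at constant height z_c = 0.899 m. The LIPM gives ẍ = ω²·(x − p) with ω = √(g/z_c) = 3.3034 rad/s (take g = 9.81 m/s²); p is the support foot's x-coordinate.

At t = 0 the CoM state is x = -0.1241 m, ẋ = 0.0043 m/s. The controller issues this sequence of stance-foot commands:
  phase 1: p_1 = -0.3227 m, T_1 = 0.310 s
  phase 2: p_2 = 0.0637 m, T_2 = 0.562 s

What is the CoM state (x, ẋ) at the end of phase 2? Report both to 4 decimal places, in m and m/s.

phase 1: p=-0.3227, T=0.310, ωT=1.024054, cosh=1.571798, sinh=1.212662; start (x,ẋ)=(-0.124100, 0.004300) → end (x,ẋ)=(-0.008962, 0.802332)
phase 2: p=0.0637, T=0.562, ωT=1.856511, cosh=3.278789, sinh=3.122573; start (x,ẋ)=(-0.008962, 0.802332) → end (x,ẋ)=(0.583868, 1.881157)

x = 0.5839, ẋ = 1.8812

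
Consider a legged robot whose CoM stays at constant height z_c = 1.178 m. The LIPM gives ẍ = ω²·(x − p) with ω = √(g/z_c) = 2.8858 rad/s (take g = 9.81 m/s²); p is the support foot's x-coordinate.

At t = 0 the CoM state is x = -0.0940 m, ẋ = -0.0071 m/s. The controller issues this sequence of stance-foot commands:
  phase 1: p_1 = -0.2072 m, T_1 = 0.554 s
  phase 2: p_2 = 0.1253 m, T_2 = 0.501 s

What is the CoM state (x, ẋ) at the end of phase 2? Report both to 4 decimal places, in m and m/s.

phase 1: p=-0.2072, T=0.554, ωT=1.598733, cosh=2.574457, sinh=2.372305; start (x,ẋ)=(-0.094000, -0.007100) → end (x,ẋ)=(0.078392, 0.756688)
phase 2: p=0.1253, T=0.501, ωT=1.445786, cosh=2.240374, sinh=2.004813; start (x,ẋ)=(0.078392, 0.756688) → end (x,ẋ)=(0.545892, 1.423878)

x = 0.5459, ẋ = 1.4239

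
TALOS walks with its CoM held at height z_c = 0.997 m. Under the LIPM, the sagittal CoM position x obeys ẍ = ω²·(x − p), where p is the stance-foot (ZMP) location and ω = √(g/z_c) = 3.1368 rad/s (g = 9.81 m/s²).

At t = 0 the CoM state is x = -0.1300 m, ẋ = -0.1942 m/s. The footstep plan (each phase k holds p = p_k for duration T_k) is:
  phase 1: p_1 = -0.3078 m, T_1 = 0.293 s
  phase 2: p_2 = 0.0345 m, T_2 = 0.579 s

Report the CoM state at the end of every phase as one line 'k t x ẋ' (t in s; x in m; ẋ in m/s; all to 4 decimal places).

1 0.2930 -0.1147 0.3057
2 0.8720 -0.1447 -0.4363

phase 1: p=-0.3078, T=0.293, ωT=0.919082, cosh=1.452937, sinh=1.054052; start (x,ẋ)=(-0.130000, -0.194200) → end (x,ẋ)=(-0.114724, 0.305709)
phase 2: p=0.0345, T=0.579, ωT=1.816207, cosh=3.155568, sinh=2.992926; start (x,ẋ)=(-0.114724, 0.305709) → end (x,ẋ)=(-0.144701, -0.436266)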